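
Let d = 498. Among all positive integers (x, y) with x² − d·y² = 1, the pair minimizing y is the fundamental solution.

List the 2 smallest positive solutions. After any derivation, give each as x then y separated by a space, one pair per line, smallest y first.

d=498: √d = [22; 3,6,22,6,3,44] (ℓ=6, even), read p_5/q_5
a_0=22:  p_0=22·1+0=22,  q_0=22·0+1=1
a_1=3:  p_1=3·22+1=67,  q_1=3·1+0=3
a_2=6:  p_2=6·67+22=424,  q_2=6·3+1=19
a_3=22:  p_3=22·424+67=9395,  q_3=22·19+3=421
a_4=6:  p_4=6·9395+424=56794,  q_4=6·421+19=2545
a_5=3:  p_5=3·56794+9395=179777,  q_5=3·2545+421=8056
fundamental: x₁=179777, y₁=8056  (since 32319769729 − 498·64899136 = 1)
(x_2, y_2) = (179777·179777 + 498·8056·8056, 179777·8056 + 8056·179777) = (64639539457, 2896567024)

179777 8056
64639539457 2896567024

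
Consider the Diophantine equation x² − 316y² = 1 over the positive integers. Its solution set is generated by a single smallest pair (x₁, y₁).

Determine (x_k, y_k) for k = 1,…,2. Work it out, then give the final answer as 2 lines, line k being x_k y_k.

d=316: √d = [17; 1,3,2,8,2,3,1,34] (ℓ=8, even), read p_7/q_7
k=0  a_k=17  p_k/q_k = 17/1
k=1  a_k=1  p_k/q_k = 18/1
k=2  a_k=3  p_k/q_k = 71/4
…
k=4  a_k=8  p_k/q_k = 1351/76
…
k=6  a_k=3  p_k/q_k = 9937/559
k=7  a_k=1  p_k/q_k = 12799/720
(x₁, y₁) = (12799, 720);  12799² − 316·720² = 1 ✓
k=2:  x_2 = 12799·12799+316·720·720 = 327628801,  y_2 = 12799·720+720·12799 = 18430560

12799 720
327628801 18430560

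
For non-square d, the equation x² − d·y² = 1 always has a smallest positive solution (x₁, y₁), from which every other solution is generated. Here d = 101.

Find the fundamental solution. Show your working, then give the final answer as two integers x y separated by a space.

201 20

√101 → a₀=10, period (20); ℓ=1 odd so k=1
a_0=10:  p_0=10·1+0=10,  q_0=10·0+1=1
a_1=20:  p_1=20·10+1=201,  q_1=20·1+0=20
fundamental: x₁=201, y₁=20  (since 40401 − 101·400 = 1)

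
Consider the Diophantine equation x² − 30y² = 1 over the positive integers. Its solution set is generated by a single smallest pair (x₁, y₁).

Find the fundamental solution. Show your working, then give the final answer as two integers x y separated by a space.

[5; 2,10] for √30; ℓ=2 ⇒ convergent index 1
i=0: a=5 ⇒ p=5, q=1
i=1: a=2 ⇒ p=11, q=2
fundamental: x₁=11, y₁=2  (since 121 − 30·4 = 1)

11 2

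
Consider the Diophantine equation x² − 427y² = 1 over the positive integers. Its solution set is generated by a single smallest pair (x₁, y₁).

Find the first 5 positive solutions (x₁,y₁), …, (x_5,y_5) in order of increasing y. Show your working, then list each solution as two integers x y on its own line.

√427 = [20; 1,1,1,40, …], period ℓ=4 (even) → k=3
i=0: a=20 ⇒ p=20, q=1
…
i=2: a=1 ⇒ p=41, q=2
i=3: a=1 ⇒ p=62, q=3
(x₁, y₁) = (62, 3);  62² − 427·3² = 1 ✓
(62+3√427)^2 = 7687 + 372√427
(62+3√427)^3 = 953126 + 46125√427
(62+3√427)^4 = 118179937 + 5719128√427
(62+3√427)^5 = 14653359062 + 709125747√427

62 3
7687 372
953126 46125
118179937 5719128
14653359062 709125747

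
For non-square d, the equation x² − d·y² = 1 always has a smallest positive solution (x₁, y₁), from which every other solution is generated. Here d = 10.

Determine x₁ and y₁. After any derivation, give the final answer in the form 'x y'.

√10 = [3; 6, …], period ℓ=1 (odd) → k=1
k=0  a_k=3  p_k/q_k = 3/1
k=1  a_k=6  p_k/q_k = 19/6
→ (19, 6).  Check: 19²=361, 10·6²=360, difference 1.

19 6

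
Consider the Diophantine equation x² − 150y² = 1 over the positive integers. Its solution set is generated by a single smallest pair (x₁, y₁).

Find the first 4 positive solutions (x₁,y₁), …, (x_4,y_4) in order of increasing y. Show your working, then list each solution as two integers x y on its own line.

√150 = [12; 4,24, …], period ℓ=2 (even) → k=1
step 0: (12, 1)  from 12·(1,0) + (0,1)
step 1: (49, 4)  from 4·(12,1) + (1,0)
fundamental: x₁=49, y₁=4  (since 2401 − 150·16 = 1)
k=2:  x_2 = 49·49+150·4·4 = 4801,  y_2 = 49·4+4·49 = 392
k=3:  x_3 = 49·4801+150·4·392 = 470449,  y_3 = 49·392+4·4801 = 38412
k=4:  x_4 = 49·470449+150·4·38412 = 46099201,  y_4 = 49·38412+4·470449 = 3763984

49 4
4801 392
470449 38412
46099201 3763984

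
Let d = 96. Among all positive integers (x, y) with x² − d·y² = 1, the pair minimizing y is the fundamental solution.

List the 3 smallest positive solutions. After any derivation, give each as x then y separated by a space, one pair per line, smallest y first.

49 5
4801 490
470449 48015

√96 → a₀=9, period (1,3,1,18); ℓ=4 even so k=3
i=0: a=9 ⇒ p=9, q=1
i=1: a=1 ⇒ p=10, q=1
i=2: a=3 ⇒ p=39, q=4
i=3: a=1 ⇒ p=49, q=5
(x₁, y₁) = (49, 5);  49² − 96·5² = 1 ✓
k=2:  x_2 = 49·49+96·5·5 = 4801,  y_2 = 49·5+5·49 = 490
k=3:  x_3 = 49·4801+96·5·490 = 470449,  y_3 = 49·490+5·4801 = 48015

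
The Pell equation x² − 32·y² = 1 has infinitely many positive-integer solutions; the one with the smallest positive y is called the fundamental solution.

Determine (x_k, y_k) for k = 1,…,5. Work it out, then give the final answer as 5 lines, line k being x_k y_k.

17 3
577 102
19601 3465
665857 117708
22619537 3998607

√32 → a₀=5, period (1,1,1,10); ℓ=4 even so k=3
k=0  a_k=5  p_k/q_k = 5/1
k=1  a_k=1  p_k/q_k = 6/1
k=2  a_k=1  p_k/q_k = 11/2
k=3  a_k=1  p_k/q_k = 17/3
→ (17, 3).  Check: 17²=289, 32·3²=288, difference 1.
(17+3√32)^2 = 577 + 102√32
(17+3√32)^3 = 19601 + 3465√32
(17+3√32)^4 = 665857 + 117708√32
(17+3√32)^5 = 22619537 + 3998607√32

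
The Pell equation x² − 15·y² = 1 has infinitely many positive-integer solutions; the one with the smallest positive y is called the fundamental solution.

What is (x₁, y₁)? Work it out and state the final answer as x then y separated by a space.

√15 = [3; 1,6, …], period ℓ=2 (even) → k=1
a_0=3:  p_0=3·1+0=3,  q_0=3·0+1=1
a_1=1:  p_1=1·3+1=4,  q_1=1·1+0=1
fundamental: x₁=4, y₁=1  (since 16 − 15·1 = 1)

4 1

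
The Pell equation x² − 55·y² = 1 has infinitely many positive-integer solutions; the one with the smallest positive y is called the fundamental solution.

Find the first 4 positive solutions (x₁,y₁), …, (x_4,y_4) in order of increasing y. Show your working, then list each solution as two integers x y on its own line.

√55 = [7; 2,2,2,14, …], period ℓ=4 (even) → k=3
a_0=7:  p_0=7·1+0=7,  q_0=7·0+1=1
…
a_2=2:  p_2=2·15+7=37,  q_2=2·2+1=5
a_3=2:  p_3=2·37+15=89,  q_3=2·5+2=12
fundamental: x₁=89, y₁=12  (since 7921 − 55·144 = 1)
n=2: (89,12)∘(89,12) = (89·89+55·12·12, 89·12+12·89) = (15841,2136)
n=3: (15841,2136)∘(89,12) = (89·15841+55·12·2136, 89·2136+12·15841) = (2819609,380196)
n=4: (2819609,380196)∘(89,12) = (89·2819609+55·12·380196, 89·380196+12·2819609) = (501874561,67672752)

89 12
15841 2136
2819609 380196
501874561 67672752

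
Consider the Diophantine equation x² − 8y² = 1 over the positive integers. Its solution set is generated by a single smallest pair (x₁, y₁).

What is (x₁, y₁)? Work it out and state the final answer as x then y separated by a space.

d=8: √d = [2; 1,4] (ℓ=2, even), read p_1/q_1
a_0=2:  p_0=2·1+0=2,  q_0=2·0+1=1
a_1=1:  p_1=1·2+1=3,  q_1=1·1+0=1
→ (3, 1).  Check: 3²=9, 8·1²=8, difference 1.

3 1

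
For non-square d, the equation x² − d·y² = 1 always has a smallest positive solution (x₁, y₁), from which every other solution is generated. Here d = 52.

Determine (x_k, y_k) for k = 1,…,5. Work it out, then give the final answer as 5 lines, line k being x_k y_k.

649 90
842401 116820
1093435849 151632270
1419278889601 196818569640
1842222905266249 255470351760450

[7; 4,1,2,1,4,14] for √52; ℓ=6 ⇒ convergent index 5
i=0: a=7 ⇒ p=7, q=1
…
i=4: a=1 ⇒ p=137, q=19
i=5: a=4 ⇒ p=649, q=90
fundamental: x₁=649, y₁=90  (since 421201 − 52·8100 = 1)
(649+90√52)^2 = 842401 + 116820√52
(649+90√52)^3 = 1093435849 + 151632270√52
(649+90√52)^4 = 1419278889601 + 196818569640√52
(649+90√52)^5 = 1842222905266249 + 255470351760450√52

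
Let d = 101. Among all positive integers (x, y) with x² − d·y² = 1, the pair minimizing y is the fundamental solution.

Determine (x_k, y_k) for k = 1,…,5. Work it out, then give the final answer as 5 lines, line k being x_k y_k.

201 20
80801 8040
32481801 3232060
13057603201 1299280080
5249124005001 522307360100

√101 = [10; 20, …], period ℓ=1 (odd) → k=1
i=0: a=10 ⇒ p=10, q=1
i=1: a=20 ⇒ p=201, q=20
fundamental: x₁=201, y₁=20  (since 40401 − 101·400 = 1)
(201+20√101)^2 = 80801 + 8040√101
(201+20√101)^3 = 32481801 + 3232060√101
(201+20√101)^4 = 13057603201 + 1299280080√101
(201+20√101)^5 = 5249124005001 + 522307360100√101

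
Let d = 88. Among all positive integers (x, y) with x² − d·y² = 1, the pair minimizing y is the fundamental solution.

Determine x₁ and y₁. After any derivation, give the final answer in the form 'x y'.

[9; 2,1,1,1,2,18] for √88; ℓ=6 ⇒ convergent index 5
i=0: a=9 ⇒ p=9, q=1
…
i=3: a=1 ⇒ p=47, q=5
i=4: a=1 ⇒ p=75, q=8
i=5: a=2 ⇒ p=197, q=21
(x₁, y₁) = (197, 21);  197² − 88·21² = 1 ✓

197 21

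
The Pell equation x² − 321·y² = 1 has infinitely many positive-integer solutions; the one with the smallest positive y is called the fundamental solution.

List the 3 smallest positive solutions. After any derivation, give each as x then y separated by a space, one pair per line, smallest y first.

[17; 1,10,1,34] for √321; ℓ=4 ⇒ convergent index 3
k=0  a_k=17  p_k/q_k = 17/1
k=1  a_k=1  p_k/q_k = 18/1
k=2  a_k=10  p_k/q_k = 197/11
k=3  a_k=1  p_k/q_k = 215/12
(x₁, y₁) = (215, 12);  215² − 321·12² = 1 ✓
(x_2, y_2) = (215·215 + 321·12·12, 215·12 + 12·215) = (92449, 5160)
(x_3, y_3) = (215·92449 + 321·12·5160, 215·5160 + 12·92449) = (39752855, 2218788)

215 12
92449 5160
39752855 2218788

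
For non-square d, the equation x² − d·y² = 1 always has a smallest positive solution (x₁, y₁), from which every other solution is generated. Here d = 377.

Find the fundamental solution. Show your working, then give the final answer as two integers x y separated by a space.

233 12

d=377: √d = [19; 2,2,2,38] (ℓ=4, even), read p_3/q_3
i=0: a=19 ⇒ p=19, q=1
i=1: a=2 ⇒ p=39, q=2
i=2: a=2 ⇒ p=97, q=5
i=3: a=2 ⇒ p=233, q=12
fundamental: x₁=233, y₁=12  (since 54289 − 377·144 = 1)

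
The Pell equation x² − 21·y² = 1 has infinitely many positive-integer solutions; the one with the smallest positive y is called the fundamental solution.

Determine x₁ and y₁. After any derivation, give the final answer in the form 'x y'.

√21 → a₀=4, period (1,1,2,1,1,8); ℓ=6 even so k=5
step 0: (4, 1)  from 4·(1,0) + (0,1)
…
step 3: (23, 5)  from 2·(9,2) + (5,1)
step 4: (32, 7)  from 1·(23,5) + (9,2)
step 5: (55, 12)  from 1·(32,7) + (23,5)
(x₁, y₁) = (55, 12);  55² − 21·12² = 1 ✓

55 12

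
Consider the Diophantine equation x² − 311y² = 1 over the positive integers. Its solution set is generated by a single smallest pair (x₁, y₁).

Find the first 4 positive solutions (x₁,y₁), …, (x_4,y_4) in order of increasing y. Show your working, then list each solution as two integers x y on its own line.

√311 = [17; 1,1,1,2,1,…,1,1,34, …], period ℓ=16 (even) → k=15
a_0=17:  p_0=17·1+0=17,  q_0=17·0+1=1
a_1=1:  p_1=1·17+1=18,  q_1=1·1+0=1
…
a_4=2:  p_4=2·53+35=141,  q_4=2·3+2=8
a_5=1:  p_5=1·141+53=194,  q_5=1·8+3=11
…
a_8=17:  p_8=17·4109+1305=71158,  q_8=17·233+74=4035
a_9=3:  p_9=3·71158+4109=217583,  q_9=3·4035+233=12338
a_10=6:  p_10=6·217583+71158=1376656,  q_10=6·12338+4035=78063
a_11=1:  p_11=1·1376656+217583=1594239,  q_11=1·78063+12338=90401
a_12=2:  p_12=2·1594239+1376656=4565134,  q_12=2·90401+78063=258865
…
a_14=1:  p_14=1·6159373+4565134=10724507,  q_14=1·349266+258865=608131
a_15=1:  p_15=1·10724507+6159373=16883880,  q_15=1·608131+349266=957397
fundamental: x₁=16883880, y₁=957397  (since 285065403854400 − 311·916609015609 = 1)
(16883880+957397√311)^2 = 570130807708799 + 32329152120720√311
(16883880+957397√311)^3 = 19252040283316857636360 + 1091683049815963029803√311
(16883880+957397√311)^4 = 650098275797375082487964044801 + 36863691222253451430108430560√311

16883880 957397
570130807708799 32329152120720
19252040283316857636360 1091683049815963029803
650098275797375082487964044801 36863691222253451430108430560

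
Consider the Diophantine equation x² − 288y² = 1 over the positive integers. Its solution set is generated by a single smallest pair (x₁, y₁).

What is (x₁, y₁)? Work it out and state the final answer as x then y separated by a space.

[16; 1,32] for √288; ℓ=2 ⇒ convergent index 1
k=0  a_k=16  p_k/q_k = 16/1
k=1  a_k=1  p_k/q_k = 17/1
fundamental: x₁=17, y₁=1  (since 289 − 288·1 = 1)

17 1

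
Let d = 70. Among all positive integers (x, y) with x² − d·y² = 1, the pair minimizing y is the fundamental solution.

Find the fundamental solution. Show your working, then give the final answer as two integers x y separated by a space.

[8; 2,1,2,1,2,16] for √70; ℓ=6 ⇒ convergent index 5
k=0  a_k=8  p_k/q_k = 8/1
k=1  a_k=2  p_k/q_k = 17/2
k=2  a_k=1  p_k/q_k = 25/3
k=3  a_k=2  p_k/q_k = 67/8
k=4  a_k=1  p_k/q_k = 92/11
k=5  a_k=2  p_k/q_k = 251/30
(x₁, y₁) = (251, 30);  251² − 70·30² = 1 ✓

251 30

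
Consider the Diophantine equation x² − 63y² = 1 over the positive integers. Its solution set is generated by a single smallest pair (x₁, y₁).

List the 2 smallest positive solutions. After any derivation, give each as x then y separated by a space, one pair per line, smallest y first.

√63 = [7; 1,14, …], period ℓ=2 (even) → k=1
k=0  a_k=7  p_k/q_k = 7/1
k=1  a_k=1  p_k/q_k = 8/1
→ (8, 1).  Check: 8²=64, 63·1²=63, difference 1.
n=2: (8,1)∘(8,1) = (8·8+63·1·1, 8·1+1·8) = (127,16)

8 1
127 16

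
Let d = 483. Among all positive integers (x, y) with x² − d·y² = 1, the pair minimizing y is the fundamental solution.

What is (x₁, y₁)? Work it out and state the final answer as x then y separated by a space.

√483 = [21; 1,42, …], period ℓ=2 (even) → k=1
k=0  a_k=21  p_k/q_k = 21/1
k=1  a_k=1  p_k/q_k = 22/1
(x₁, y₁) = (22, 1);  22² − 483·1² = 1 ✓

22 1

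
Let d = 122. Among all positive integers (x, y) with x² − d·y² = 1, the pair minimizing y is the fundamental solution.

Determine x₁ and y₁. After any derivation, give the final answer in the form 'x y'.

d=122: √d = [11; 22] (ℓ=1, odd), read p_1/q_1
i=0: a=11 ⇒ p=11, q=1
i=1: a=22 ⇒ p=243, q=22
(x₁, y₁) = (243, 22);  243² − 122·22² = 1 ✓

243 22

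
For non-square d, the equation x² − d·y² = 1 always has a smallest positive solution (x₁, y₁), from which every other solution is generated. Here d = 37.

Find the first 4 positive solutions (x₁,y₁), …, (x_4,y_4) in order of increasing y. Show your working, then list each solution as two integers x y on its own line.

73 12
10657 1752
1555849 255780
227143297 37342128

[6; 12] for √37; ℓ=1 ⇒ convergent index 1
k=0  a_k=6  p_k/q_k = 6/1
k=1  a_k=12  p_k/q_k = 73/12
fundamental: x₁=73, y₁=12  (since 5329 − 37·144 = 1)
k=2:  x_2 = 73·73+37·12·12 = 10657,  y_2 = 73·12+12·73 = 1752
k=3:  x_3 = 73·10657+37·12·1752 = 1555849,  y_3 = 73·1752+12·10657 = 255780
k=4:  x_4 = 73·1555849+37·12·255780 = 227143297,  y_4 = 73·255780+12·1555849 = 37342128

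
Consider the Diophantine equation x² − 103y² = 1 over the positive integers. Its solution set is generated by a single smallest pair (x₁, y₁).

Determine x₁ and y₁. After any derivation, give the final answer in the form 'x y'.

d=103: √d = [10; 6,1,2,1,1,9,1,1,2,1,6,20] (ℓ=12, even), read p_11/q_11
a_0=10:  p_0=10·1+0=10,  q_0=10·0+1=1
…
a_5=1:  p_5=1·274+203=477,  q_5=1·27+20=47
…
a_7=1:  p_7=1·4567+477=5044,  q_7=1·450+47=497
a_8=1:  p_8=1·5044+4567=9611,  q_8=1·497+450=947
…
a_10=1:  p_10=1·24266+9611=33877,  q_10=1·2391+947=3338
a_11=6:  p_11=6·33877+24266=227528,  q_11=6·3338+2391=22419
→ (227528, 22419).  Check: 227528²=51768990784, 103·22419²=51768990783, difference 1.

227528 22419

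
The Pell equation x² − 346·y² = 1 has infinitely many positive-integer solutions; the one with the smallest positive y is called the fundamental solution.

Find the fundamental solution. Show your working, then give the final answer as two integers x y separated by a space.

17299 930

[18; 1,1,1,1,36] for √346; ℓ=5 ⇒ convergent index 9
step 0: (18, 1)  from 18·(1,0) + (0,1)
…
step 3: (56, 3)  from 1·(37,2) + (19,1)
…
step 7: (6901, 371)  from 1·(3497,188) + (3404,183)
step 8: (10398, 559)  from 1·(6901,371) + (3497,188)
step 9: (17299, 930)  from 1·(10398,559) + (6901,371)
(x₁, y₁) = (17299, 930);  17299² − 346·930² = 1 ✓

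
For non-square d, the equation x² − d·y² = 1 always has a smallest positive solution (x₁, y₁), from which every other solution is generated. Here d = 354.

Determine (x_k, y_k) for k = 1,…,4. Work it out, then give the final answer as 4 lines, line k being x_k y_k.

258065 13716
133195088449 7079239080
68745981000924305 3653807666346684
35481863173873866451201 1885839750824434773840

d=354: √d = [18; 1,4,2,2,18,2,2,4,1,36] (ℓ=10, even), read p_9/q_9
i=0: a=18 ⇒ p=18, q=1
…
i=8: a=4 ⇒ p=210294, q=11177
i=9: a=1 ⇒ p=258065, q=13716
→ (258065, 13716).  Check: 258065²=66597544225, 354·13716²=66597544224, difference 1.
(258065+13716√354)^2 = 133195088449 + 7079239080√354
(258065+13716√354)^3 = 68745981000924305 + 3653807666346684√354
(258065+13716√354)^4 = 35481863173873866451201 + 1885839750824434773840√354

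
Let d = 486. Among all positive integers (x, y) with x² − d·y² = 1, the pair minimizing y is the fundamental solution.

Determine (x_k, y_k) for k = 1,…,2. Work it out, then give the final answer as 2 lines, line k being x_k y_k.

√486 → a₀=22, period (22,44); ℓ=2 even so k=1
k=0  a_k=22  p_k/q_k = 22/1
k=1  a_k=22  p_k/q_k = 485/22
→ (485, 22).  Check: 485²=235225, 486·22²=235224, difference 1.
(485+22√486)^2 = 470449 + 21340√486

485 22
470449 21340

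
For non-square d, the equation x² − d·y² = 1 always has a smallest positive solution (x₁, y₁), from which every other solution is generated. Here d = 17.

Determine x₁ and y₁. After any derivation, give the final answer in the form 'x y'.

√17 = [4; 8, …], period ℓ=1 (odd) → k=1
step 0: (4, 1)  from 4·(1,0) + (0,1)
step 1: (33, 8)  from 8·(4,1) + (1,0)
(x₁, y₁) = (33, 8);  33² − 17·8² = 1 ✓

33 8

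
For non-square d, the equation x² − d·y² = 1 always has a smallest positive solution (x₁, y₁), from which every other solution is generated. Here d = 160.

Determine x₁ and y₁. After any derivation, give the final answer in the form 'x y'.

d=160: √d = [12; 1,1,1,5,1,1,1,24] (ℓ=8, even), read p_7/q_7
k=0  a_k=12  p_k/q_k = 12/1
…
k=2  a_k=1  p_k/q_k = 25/2
k=3  a_k=1  p_k/q_k = 38/3
k=4  a_k=5  p_k/q_k = 215/17
k=5  a_k=1  p_k/q_k = 253/20
k=6  a_k=1  p_k/q_k = 468/37
k=7  a_k=1  p_k/q_k = 721/57
(x₁, y₁) = (721, 57);  721² − 160·57² = 1 ✓

721 57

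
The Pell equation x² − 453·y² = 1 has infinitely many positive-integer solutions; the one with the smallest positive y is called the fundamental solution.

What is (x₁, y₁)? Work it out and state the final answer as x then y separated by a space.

√453 = [21; 3,1,1,10,14,10,1,1,3,42, …], period ℓ=10 (even) → k=9
i=0: a=21 ⇒ p=21, q=1
i=1: a=3 ⇒ p=64, q=3
i=2: a=1 ⇒ p=85, q=4
i=3: a=1 ⇒ p=149, q=7
i=4: a=10 ⇒ p=1575, q=74
i=5: a=14 ⇒ p=22199, q=1043
…
i=7: a=1 ⇒ p=245764, q=11547
i=8: a=1 ⇒ p=469329, q=22051
i=9: a=3 ⇒ p=1653751, q=77700
fundamental: x₁=1653751, y₁=77700  (since 2734892370001 − 453·6037290000 = 1)

1653751 77700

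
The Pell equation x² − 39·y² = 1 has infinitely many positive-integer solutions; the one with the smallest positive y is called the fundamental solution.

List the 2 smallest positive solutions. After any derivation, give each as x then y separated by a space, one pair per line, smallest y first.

√39 = [6; 4,12, …], period ℓ=2 (even) → k=1
i=0: a=6 ⇒ p=6, q=1
i=1: a=4 ⇒ p=25, q=4
(x₁, y₁) = (25, 4);  25² − 39·4² = 1 ✓
k=2:  x_2 = 25·25+39·4·4 = 1249,  y_2 = 25·4+4·25 = 200

25 4
1249 200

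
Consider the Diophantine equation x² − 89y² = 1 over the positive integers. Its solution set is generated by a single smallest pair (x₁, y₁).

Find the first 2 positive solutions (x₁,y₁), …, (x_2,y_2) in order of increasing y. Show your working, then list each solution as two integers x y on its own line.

500001 53000
500002000001 53000106000

√89 = [9; 2,3,3,2,18, …], period ℓ=5 (odd) → k=9
k=0  a_k=9  p_k/q_k = 9/1
k=1  a_k=2  p_k/q_k = 19/2
…
k=3  a_k=3  p_k/q_k = 217/23
k=4  a_k=2  p_k/q_k = 500/53
…
k=8  a_k=3  p_k/q_k = 216991/23001
k=9  a_k=2  p_k/q_k = 500001/53000
→ (500001, 53000).  Check: 500001²=250001000001, 89·53000²=250001000000, difference 1.
n=2: (500001,53000)∘(500001,53000) = (500001·500001+89·53000·53000, 500001·53000+53000·500001) = (500002000001,53000106000)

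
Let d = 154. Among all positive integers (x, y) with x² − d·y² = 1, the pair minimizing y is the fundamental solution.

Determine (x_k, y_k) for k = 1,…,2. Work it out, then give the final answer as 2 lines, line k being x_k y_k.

21295 1716
906954049 73084440

√154 = [12; 2,2,3,1,2,1,3,2,2,24, …], period ℓ=10 (even) → k=9
k=0  a_k=12  p_k/q_k = 12/1
k=1  a_k=2  p_k/q_k = 25/2
k=2  a_k=2  p_k/q_k = 62/5
k=3  a_k=3  p_k/q_k = 211/17
k=4  a_k=1  p_k/q_k = 273/22
…
k=6  a_k=1  p_k/q_k = 1030/83
k=7  a_k=3  p_k/q_k = 3847/310
k=8  a_k=2  p_k/q_k = 8724/703
k=9  a_k=2  p_k/q_k = 21295/1716
→ (21295, 1716).  Check: 21295²=453477025, 154·1716²=453477024, difference 1.
n=2: (21295,1716)∘(21295,1716) = (21295·21295+154·1716·1716, 21295·1716+1716·21295) = (906954049,73084440)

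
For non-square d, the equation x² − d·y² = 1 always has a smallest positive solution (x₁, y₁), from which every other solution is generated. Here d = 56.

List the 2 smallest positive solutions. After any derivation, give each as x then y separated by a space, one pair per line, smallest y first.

15 2
449 60

√56 → a₀=7, period (2,14); ℓ=2 even so k=1
a_0=7:  p_0=7·1+0=7,  q_0=7·0+1=1
a_1=2:  p_1=2·7+1=15,  q_1=2·1+0=2
fundamental: x₁=15, y₁=2  (since 225 − 56·4 = 1)
n=2: (15,2)∘(15,2) = (15·15+56·2·2, 15·2+2·15) = (449,60)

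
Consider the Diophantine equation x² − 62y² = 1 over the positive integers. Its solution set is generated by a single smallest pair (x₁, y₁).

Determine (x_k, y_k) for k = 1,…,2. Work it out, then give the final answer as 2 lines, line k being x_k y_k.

√62 → a₀=7, period (1,6,1,14); ℓ=4 even so k=3
a_0=7:  p_0=7·1+0=7,  q_0=7·0+1=1
a_1=1:  p_1=1·7+1=8,  q_1=1·1+0=1
a_2=6:  p_2=6·8+7=55,  q_2=6·1+1=7
a_3=1:  p_3=1·55+8=63,  q_3=1·7+1=8
fundamental: x₁=63, y₁=8  (since 3969 − 62·64 = 1)
(63+8√62)^2 = 7937 + 1008√62

63 8
7937 1008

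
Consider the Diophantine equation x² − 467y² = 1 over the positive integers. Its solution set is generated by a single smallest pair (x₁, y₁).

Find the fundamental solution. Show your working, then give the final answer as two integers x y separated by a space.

√467 → a₀=21, period (1,1,1,1,3,…,1,1,42); ℓ=14 even so k=13
step 0: (21, 1)  from 21·(1,0) + (0,1)
step 1: (22, 1)  from 1·(21,1) + (1,0)
step 2: (43, 2)  from 1·(22,1) + (21,1)
step 3: (65, 3)  from 1·(43,2) + (22,1)
step 4: (108, 5)  from 1·(65,3) + (43,2)
step 5: (389, 18)  from 3·(108,5) + (65,3)
step 6: (1275, 59)  from 3·(389,18) + (108,5)
step 7: (27164, 1257)  from 21·(1275,59) + (389,18)
step 8: (82767, 3830)  from 3·(27164,1257) + (1275,59)
step 9: (275465, 12747)  from 3·(82767,3830) + (27164,1257)
step 10: (358232, 16577)  from 1·(275465,12747) + (82767,3830)
…
step 12: (991929, 45901)  from 1·(633697,29324) + (358232,16577)
step 13: (1625626, 75225)  from 1·(991929,45901) + (633697,29324)
→ (1625626, 75225).  Check: 1625626²=2642659891876, 467·75225²=2642659891875, difference 1.

1625626 75225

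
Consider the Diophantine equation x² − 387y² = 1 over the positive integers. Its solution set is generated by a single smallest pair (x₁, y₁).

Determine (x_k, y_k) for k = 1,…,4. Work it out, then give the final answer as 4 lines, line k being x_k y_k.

[19; 1,2,19,2,1,38] for √387; ℓ=6 ⇒ convergent index 5
a_0=19:  p_0=19·1+0=19,  q_0=19·0+1=1
a_1=1:  p_1=1·19+1=20,  q_1=1·1+0=1
a_2=2:  p_2=2·20+19=59,  q_2=2·1+1=3
a_3=19:  p_3=19·59+20=1141,  q_3=19·3+1=58
a_4=2:  p_4=2·1141+59=2341,  q_4=2·58+3=119
a_5=1:  p_5=1·2341+1141=3482,  q_5=1·119+58=177
(x₁, y₁) = (3482, 177);  3482² − 387·177² = 1 ✓
n=2: (3482,177)∘(3482,177) = (3482·3482+387·177·177, 3482·177+177·3482) = (24248647,1232628)
n=3: (24248647,1232628)∘(3482,177) = (3482·24248647+387·177·1232628, 3482·1232628+177·24248647) = (168867574226,8584021215)
n=4: (168867574226,8584021215)∘(3482,177) = (3482·168867574226+387·177·8584021215, 3482·8584021215+177·168867574226) = (1175993762661217,59779122508632)

3482 177
24248647 1232628
168867574226 8584021215
1175993762661217 59779122508632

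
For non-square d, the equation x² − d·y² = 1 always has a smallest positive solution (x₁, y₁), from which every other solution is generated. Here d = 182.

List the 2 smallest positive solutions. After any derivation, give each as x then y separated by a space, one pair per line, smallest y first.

27 2
1457 108

[13; 2,26] for √182; ℓ=2 ⇒ convergent index 1
k=0  a_k=13  p_k/q_k = 13/1
k=1  a_k=2  p_k/q_k = 27/2
→ (27, 2).  Check: 27²=729, 182·2²=728, difference 1.
n=2: (27,2)∘(27,2) = (27·27+182·2·2, 27·2+2·27) = (1457,108)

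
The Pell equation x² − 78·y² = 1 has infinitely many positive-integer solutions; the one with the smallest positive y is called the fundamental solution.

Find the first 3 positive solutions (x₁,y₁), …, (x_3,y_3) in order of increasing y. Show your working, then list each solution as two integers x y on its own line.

53 6
5617 636
595349 67410

d=78: √d = [8; 1,4,1,16] (ℓ=4, even), read p_3/q_3
k=0  a_k=8  p_k/q_k = 8/1
k=1  a_k=1  p_k/q_k = 9/1
k=2  a_k=4  p_k/q_k = 44/5
k=3  a_k=1  p_k/q_k = 53/6
fundamental: x₁=53, y₁=6  (since 2809 − 78·36 = 1)
(53+6√78)^2 = 5617 + 636√78
(53+6√78)^3 = 595349 + 67410√78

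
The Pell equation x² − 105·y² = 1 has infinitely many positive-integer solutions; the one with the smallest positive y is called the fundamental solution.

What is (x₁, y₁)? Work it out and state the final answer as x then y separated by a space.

[10; 4,20] for √105; ℓ=2 ⇒ convergent index 1
step 0: (10, 1)  from 10·(1,0) + (0,1)
step 1: (41, 4)  from 4·(10,1) + (1,0)
(x₁, y₁) = (41, 4);  41² − 105·4² = 1 ✓

41 4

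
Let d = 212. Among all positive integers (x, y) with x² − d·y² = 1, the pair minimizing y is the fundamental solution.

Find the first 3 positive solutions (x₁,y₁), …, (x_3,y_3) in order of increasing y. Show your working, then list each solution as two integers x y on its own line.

66249 4550
8777860001 602865900
1163048894346249 79878526013650

√212 → a₀=14, period (1,1,3,1,1,…,1,1,28); ℓ=14 even so k=13
k=0  a_k=14  p_k/q_k = 14/1
…
k=2  a_k=1  p_k/q_k = 29/2
k=3  a_k=3  p_k/q_k = 102/7
k=4  a_k=1  p_k/q_k = 131/9
…
k=6  a_k=1  p_k/q_k = 364/25
k=7  a_k=6  p_k/q_k = 2417/166
…
k=9  a_k=1  p_k/q_k = 5198/357
…
k=11  a_k=3  p_k/q_k = 29135/2001
k=12  a_k=1  p_k/q_k = 37114/2549
k=13  a_k=1  p_k/q_k = 66249/4550
(x₁, y₁) = (66249, 4550);  66249² − 212·4550² = 1 ✓
(66249+4550√212)^2 = 8777860001 + 602865900√212
(66249+4550√212)^3 = 1163048894346249 + 79878526013650√212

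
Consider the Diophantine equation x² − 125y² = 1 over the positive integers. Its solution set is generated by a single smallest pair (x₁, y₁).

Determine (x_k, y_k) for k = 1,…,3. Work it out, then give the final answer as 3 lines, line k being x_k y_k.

930249 83204
1730726404001 154800875592
3220013013190122249 288006719437081612

[11; 5,1,1,5,22] for √125; ℓ=5 ⇒ convergent index 9
i=0: a=11 ⇒ p=11, q=1
i=1: a=5 ⇒ p=56, q=5
i=2: a=1 ⇒ p=67, q=6
…
i=7: a=1 ⇒ p=91444, q=8179
i=8: a=1 ⇒ p=167761, q=15005
i=9: a=5 ⇒ p=930249, q=83204
(x₁, y₁) = (930249, 83204);  930249² − 125·83204² = 1 ✓
k=2:  x_2 = 930249·930249+125·83204·83204 = 1730726404001,  y_2 = 930249·83204+83204·930249 = 154800875592
k=3:  x_3 = 930249·1730726404001+125·83204·154800875592 = 3220013013190122249,  y_3 = 930249·154800875592+83204·1730726404001 = 288006719437081612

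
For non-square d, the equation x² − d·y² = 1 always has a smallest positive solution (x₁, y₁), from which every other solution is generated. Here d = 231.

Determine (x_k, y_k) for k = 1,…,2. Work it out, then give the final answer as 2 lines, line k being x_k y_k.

76 5
11551 760

√231 = [15; 5,30, …], period ℓ=2 (even) → k=1
step 0: (15, 1)  from 15·(1,0) + (0,1)
step 1: (76, 5)  from 5·(15,1) + (1,0)
→ (76, 5).  Check: 76²=5776, 231·5²=5775, difference 1.
(76+5√231)^2 = 11551 + 760√231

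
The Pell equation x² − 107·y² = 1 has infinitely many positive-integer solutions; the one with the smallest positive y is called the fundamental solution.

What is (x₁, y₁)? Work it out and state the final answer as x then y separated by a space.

962 93

√107 = [10; 2,1,9,1,2,20, …], period ℓ=6 (even) → k=5
step 0: (10, 1)  from 10·(1,0) + (0,1)
…
step 3: (300, 29)  from 9·(31,3) + (21,2)
step 4: (331, 32)  from 1·(300,29) + (31,3)
step 5: (962, 93)  from 2·(331,32) + (300,29)
(x₁, y₁) = (962, 93);  962² − 107·93² = 1 ✓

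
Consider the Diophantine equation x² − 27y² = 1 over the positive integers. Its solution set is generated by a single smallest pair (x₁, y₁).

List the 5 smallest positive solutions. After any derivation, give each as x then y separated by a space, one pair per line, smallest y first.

26 5
1351 260
70226 13515
3650401 702520
189750626 36517525

√27 = [5; 5,10, …], period ℓ=2 (even) → k=1
step 0: (5, 1)  from 5·(1,0) + (0,1)
step 1: (26, 5)  from 5·(5,1) + (1,0)
(x₁, y₁) = (26, 5);  26² − 27·5² = 1 ✓
k=2:  x_2 = 26·26+27·5·5 = 1351,  y_2 = 26·5+5·26 = 260
k=3:  x_3 = 26·1351+27·5·260 = 70226,  y_3 = 26·260+5·1351 = 13515
k=4:  x_4 = 26·70226+27·5·13515 = 3650401,  y_4 = 26·13515+5·70226 = 702520
k=5:  x_5 = 26·3650401+27·5·702520 = 189750626,  y_5 = 26·702520+5·3650401 = 36517525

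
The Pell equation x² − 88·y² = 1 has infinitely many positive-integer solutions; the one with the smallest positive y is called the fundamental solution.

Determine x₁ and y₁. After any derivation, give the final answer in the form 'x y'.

√88 = [9; 2,1,1,1,2,18, …], period ℓ=6 (even) → k=5
i=0: a=9 ⇒ p=9, q=1
i=1: a=2 ⇒ p=19, q=2
i=2: a=1 ⇒ p=28, q=3
i=3: a=1 ⇒ p=47, q=5
i=4: a=1 ⇒ p=75, q=8
i=5: a=2 ⇒ p=197, q=21
→ (197, 21).  Check: 197²=38809, 88·21²=38808, difference 1.

197 21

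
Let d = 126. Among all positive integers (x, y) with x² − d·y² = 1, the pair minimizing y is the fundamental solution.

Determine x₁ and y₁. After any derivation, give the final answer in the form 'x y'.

449 40

[11; 4,2,4,22] for √126; ℓ=4 ⇒ convergent index 3
step 0: (11, 1)  from 11·(1,0) + (0,1)
…
step 2: (101, 9)  from 2·(45,4) + (11,1)
step 3: (449, 40)  from 4·(101,9) + (45,4)
fundamental: x₁=449, y₁=40  (since 201601 − 126·1600 = 1)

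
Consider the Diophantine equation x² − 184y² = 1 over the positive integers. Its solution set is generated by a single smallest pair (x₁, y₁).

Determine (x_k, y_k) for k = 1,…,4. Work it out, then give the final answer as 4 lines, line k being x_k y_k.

24335 1794
1184384449 87313980
57643991108495 4249571404806
2805533046066067201 206826640184594040

d=184: √d = [13; 1,1,3,2,1,2,1,2,3,1,1,26] (ℓ=12, even), read p_11/q_11
k=0  a_k=13  p_k/q_k = 13/1
…
k=2  a_k=1  p_k/q_k = 27/2
…
k=5  a_k=1  p_k/q_k = 312/23
k=6  a_k=2  p_k/q_k = 841/62
k=7  a_k=1  p_k/q_k = 1153/85
…
k=10  a_k=1  p_k/q_k = 13741/1013
k=11  a_k=1  p_k/q_k = 24335/1794
→ (24335, 1794).  Check: 24335²=592192225, 184·1794²=592192224, difference 1.
n=2: (24335,1794)∘(24335,1794) = (24335·24335+184·1794·1794, 24335·1794+1794·24335) = (1184384449,87313980)
n=3: (1184384449,87313980)∘(24335,1794) = (24335·1184384449+184·1794·87313980, 24335·87313980+1794·1184384449) = (57643991108495,4249571404806)
n=4: (57643991108495,4249571404806)∘(24335,1794) = (24335·57643991108495+184·1794·4249571404806, 24335·4249571404806+1794·57643991108495) = (2805533046066067201,206826640184594040)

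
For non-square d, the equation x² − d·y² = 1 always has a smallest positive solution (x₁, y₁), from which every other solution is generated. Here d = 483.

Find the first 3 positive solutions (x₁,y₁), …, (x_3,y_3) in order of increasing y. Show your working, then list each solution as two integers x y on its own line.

d=483: √d = [21; 1,42] (ℓ=2, even), read p_1/q_1
i=0: a=21 ⇒ p=21, q=1
i=1: a=1 ⇒ p=22, q=1
→ (22, 1).  Check: 22²=484, 483·1²=483, difference 1.
n=2: (22,1)∘(22,1) = (22·22+483·1·1, 22·1+1·22) = (967,44)
n=3: (967,44)∘(22,1) = (22·967+483·1·44, 22·44+1·967) = (42526,1935)

22 1
967 44
42526 1935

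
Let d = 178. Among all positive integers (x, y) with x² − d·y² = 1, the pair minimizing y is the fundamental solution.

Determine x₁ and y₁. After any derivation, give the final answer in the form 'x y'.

1601 120

√178 = [13; 2,1,12,1,2,26, …], period ℓ=6 (even) → k=5
step 0: (13, 1)  from 13·(1,0) + (0,1)
…
step 4: (547, 41)  from 1·(507,38) + (40,3)
step 5: (1601, 120)  from 2·(547,41) + (507,38)
fundamental: x₁=1601, y₁=120  (since 2563201 − 178·14400 = 1)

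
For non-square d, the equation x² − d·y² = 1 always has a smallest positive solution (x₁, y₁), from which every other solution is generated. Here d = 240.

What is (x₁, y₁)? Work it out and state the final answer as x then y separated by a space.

31 2

[15; 2,30] for √240; ℓ=2 ⇒ convergent index 1
k=0  a_k=15  p_k/q_k = 15/1
k=1  a_k=2  p_k/q_k = 31/2
(x₁, y₁) = (31, 2);  31² − 240·2² = 1 ✓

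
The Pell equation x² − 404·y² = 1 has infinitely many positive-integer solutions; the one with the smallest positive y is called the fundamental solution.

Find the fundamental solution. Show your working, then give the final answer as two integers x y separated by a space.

√404 → a₀=20, period (10,40); ℓ=2 even so k=1
a_0=20:  p_0=20·1+0=20,  q_0=20·0+1=1
a_1=10:  p_1=10·20+1=201,  q_1=10·1+0=10
→ (201, 10).  Check: 201²=40401, 404·10²=40400, difference 1.

201 10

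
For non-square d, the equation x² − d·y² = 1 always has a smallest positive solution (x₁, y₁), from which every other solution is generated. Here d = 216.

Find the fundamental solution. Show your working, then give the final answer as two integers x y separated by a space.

√216 → a₀=14, period (1,2,3,2,1,28); ℓ=6 even so k=5
step 0: (14, 1)  from 14·(1,0) + (0,1)
…
step 3: (147, 10)  from 3·(44,3) + (15,1)
step 4: (338, 23)  from 2·(147,10) + (44,3)
step 5: (485, 33)  from 1·(338,23) + (147,10)
fundamental: x₁=485, y₁=33  (since 235225 − 216·1089 = 1)

485 33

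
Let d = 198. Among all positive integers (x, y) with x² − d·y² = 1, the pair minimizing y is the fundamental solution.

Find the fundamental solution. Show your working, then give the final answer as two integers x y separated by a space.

[14; 14,28] for √198; ℓ=2 ⇒ convergent index 1
step 0: (14, 1)  from 14·(1,0) + (0,1)
step 1: (197, 14)  from 14·(14,1) + (1,0)
→ (197, 14).  Check: 197²=38809, 198·14²=38808, difference 1.

197 14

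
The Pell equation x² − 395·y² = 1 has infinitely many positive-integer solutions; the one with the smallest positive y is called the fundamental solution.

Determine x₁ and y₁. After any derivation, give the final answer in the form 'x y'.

159 8

√395 = [19; 1,6,1,38, …], period ℓ=4 (even) → k=3
a_0=19:  p_0=19·1+0=19,  q_0=19·0+1=1
…
a_2=6:  p_2=6·20+19=139,  q_2=6·1+1=7
a_3=1:  p_3=1·139+20=159,  q_3=1·7+1=8
→ (159, 8).  Check: 159²=25281, 395·8²=25280, difference 1.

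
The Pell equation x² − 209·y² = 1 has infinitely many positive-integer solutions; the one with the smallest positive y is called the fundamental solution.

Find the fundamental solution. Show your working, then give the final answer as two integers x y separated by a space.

46551 3220

[14; 2,5,3,2,3,5,2,28] for √209; ℓ=8 ⇒ convergent index 7
i=0: a=14 ⇒ p=14, q=1
…
i=3: a=3 ⇒ p=506, q=35
i=4: a=2 ⇒ p=1171, q=81
…
i=6: a=5 ⇒ p=21266, q=1471
i=7: a=2 ⇒ p=46551, q=3220
(x₁, y₁) = (46551, 3220);  46551² − 209·3220² = 1 ✓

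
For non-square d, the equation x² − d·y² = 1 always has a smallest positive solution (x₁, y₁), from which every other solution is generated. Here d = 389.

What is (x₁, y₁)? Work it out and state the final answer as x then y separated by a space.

√389 = [19; 1,2,1,1,1,1,2,1,38, …], period ℓ=9 (odd) → k=17
k=0  a_k=19  p_k/q_k = 19/1
k=1  a_k=1  p_k/q_k = 20/1
…
k=3  a_k=1  p_k/q_k = 79/4
…
k=5  a_k=1  p_k/q_k = 217/11
…
k=9  a_k=38  p_k/q_k = 49643/2517
…
k=11  a_k=2  p_k/q_k = 151493/7681
…
k=13  a_k=1  p_k/q_k = 353911/17944
k=14  a_k=1  p_k/q_k = 556329/28207
k=15  a_k=1  p_k/q_k = 910240/46151
k=16  a_k=2  p_k/q_k = 2376809/120509
k=17  a_k=1  p_k/q_k = 3287049/166660
→ (3287049, 166660).  Check: 3287049²=10804691128401, 389·166660²=10804691128400, difference 1.

3287049 166660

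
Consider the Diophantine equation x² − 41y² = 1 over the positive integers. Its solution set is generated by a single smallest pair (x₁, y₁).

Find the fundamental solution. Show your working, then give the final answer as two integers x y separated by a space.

√41 = [6; 2,2,12, …], period ℓ=3 (odd) → k=5
a_0=6:  p_0=6·1+0=6,  q_0=6·0+1=1
a_1=2:  p_1=2·6+1=13,  q_1=2·1+0=2
…
a_4=2:  p_4=2·397+32=826,  q_4=2·62+5=129
a_5=2:  p_5=2·826+397=2049,  q_5=2·129+62=320
→ (2049, 320).  Check: 2049²=4198401, 41·320²=4198400, difference 1.

2049 320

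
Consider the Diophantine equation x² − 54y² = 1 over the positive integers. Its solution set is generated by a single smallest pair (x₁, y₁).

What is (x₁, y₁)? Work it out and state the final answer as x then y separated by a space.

485 66

√54 = [7; 2,1,6,1,2,14, …], period ℓ=6 (even) → k=5
a_0=7:  p_0=7·1+0=7,  q_0=7·0+1=1
a_1=2:  p_1=2·7+1=15,  q_1=2·1+0=2
…
a_3=6:  p_3=6·22+15=147,  q_3=6·3+2=20
a_4=1:  p_4=1·147+22=169,  q_4=1·20+3=23
a_5=2:  p_5=2·169+147=485,  q_5=2·23+20=66
fundamental: x₁=485, y₁=66  (since 235225 − 54·4356 = 1)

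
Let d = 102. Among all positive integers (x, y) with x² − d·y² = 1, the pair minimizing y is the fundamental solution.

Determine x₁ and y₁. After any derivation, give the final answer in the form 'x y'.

101 10

√102 → a₀=10, period (10,20); ℓ=2 even so k=1
k=0  a_k=10  p_k/q_k = 10/1
k=1  a_k=10  p_k/q_k = 101/10
→ (101, 10).  Check: 101²=10201, 102·10²=10200, difference 1.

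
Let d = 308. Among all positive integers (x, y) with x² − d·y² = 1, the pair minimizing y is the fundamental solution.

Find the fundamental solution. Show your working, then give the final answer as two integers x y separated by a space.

351 20

d=308: √d = [17; 1,1,4,1,1,34] (ℓ=6, even), read p_5/q_5
i=0: a=17 ⇒ p=17, q=1
…
i=4: a=1 ⇒ p=193, q=11
i=5: a=1 ⇒ p=351, q=20
(x₁, y₁) = (351, 20);  351² − 308·20² = 1 ✓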